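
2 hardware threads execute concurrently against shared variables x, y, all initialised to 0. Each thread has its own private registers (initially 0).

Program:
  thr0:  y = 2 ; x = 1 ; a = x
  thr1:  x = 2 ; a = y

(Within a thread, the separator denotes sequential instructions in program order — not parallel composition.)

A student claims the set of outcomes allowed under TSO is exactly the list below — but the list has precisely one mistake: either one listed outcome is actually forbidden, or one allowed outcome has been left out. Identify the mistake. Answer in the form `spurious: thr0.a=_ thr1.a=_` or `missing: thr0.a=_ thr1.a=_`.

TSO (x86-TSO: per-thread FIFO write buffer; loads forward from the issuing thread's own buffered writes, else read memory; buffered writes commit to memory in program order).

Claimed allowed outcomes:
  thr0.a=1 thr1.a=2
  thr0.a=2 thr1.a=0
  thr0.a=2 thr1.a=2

missing: thr0.a=1 thr1.a=0

outcome vector order: (thr0.a,thr1.a)
TSO (4): <1 0>, <1 2>, <2 0>, <2 2>
TSO∖claimed = {<1 0>}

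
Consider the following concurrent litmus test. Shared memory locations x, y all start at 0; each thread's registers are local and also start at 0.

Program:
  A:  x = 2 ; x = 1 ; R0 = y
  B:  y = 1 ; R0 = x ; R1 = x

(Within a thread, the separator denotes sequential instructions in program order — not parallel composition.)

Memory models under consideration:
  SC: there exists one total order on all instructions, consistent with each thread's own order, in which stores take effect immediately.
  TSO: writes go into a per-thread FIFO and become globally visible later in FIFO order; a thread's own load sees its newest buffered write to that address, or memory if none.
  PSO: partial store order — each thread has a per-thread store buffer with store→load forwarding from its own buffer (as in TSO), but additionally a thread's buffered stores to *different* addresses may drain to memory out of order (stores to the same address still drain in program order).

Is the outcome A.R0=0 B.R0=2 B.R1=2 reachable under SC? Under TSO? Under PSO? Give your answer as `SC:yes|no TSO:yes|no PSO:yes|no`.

SC:no TSO:yes PSO:yes

outcome vector order: (A.R0,B.R0,B.R1)
[SC] allowed = {011; 100; 101; 102; 111; 121; 122}
[TSO] allowed = {000; 001; 002; 011; 021; 022; 100; 101; 102; 111; 121; 122}
[PSO] allowed = {000; 001; 002; 011; 021; 022; 100; 101; 102; 111; 121; 122}
target 022 ∈ {TSO,PSO}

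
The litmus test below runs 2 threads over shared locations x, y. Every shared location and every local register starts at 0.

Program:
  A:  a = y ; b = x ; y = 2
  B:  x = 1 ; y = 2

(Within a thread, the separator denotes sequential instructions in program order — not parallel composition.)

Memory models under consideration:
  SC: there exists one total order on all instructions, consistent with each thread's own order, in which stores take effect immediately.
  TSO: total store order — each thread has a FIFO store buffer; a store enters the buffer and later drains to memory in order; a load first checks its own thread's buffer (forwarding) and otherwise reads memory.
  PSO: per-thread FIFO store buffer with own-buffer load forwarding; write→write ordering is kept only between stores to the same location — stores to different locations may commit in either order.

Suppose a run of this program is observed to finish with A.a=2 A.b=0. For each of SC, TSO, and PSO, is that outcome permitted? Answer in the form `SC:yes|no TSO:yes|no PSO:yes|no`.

SC:no TSO:no PSO:yes

outcome vector order: (A.a,A.b)
[SC] allowed = {<0 0>, <0 1>, <2 1>}
[TSO] allowed = {<0 0>, <0 1>, <2 1>}
[PSO] allowed = {<0 0>, <0 1>, <2 0>, <2 1>}
target <2 0> ∈ {PSO}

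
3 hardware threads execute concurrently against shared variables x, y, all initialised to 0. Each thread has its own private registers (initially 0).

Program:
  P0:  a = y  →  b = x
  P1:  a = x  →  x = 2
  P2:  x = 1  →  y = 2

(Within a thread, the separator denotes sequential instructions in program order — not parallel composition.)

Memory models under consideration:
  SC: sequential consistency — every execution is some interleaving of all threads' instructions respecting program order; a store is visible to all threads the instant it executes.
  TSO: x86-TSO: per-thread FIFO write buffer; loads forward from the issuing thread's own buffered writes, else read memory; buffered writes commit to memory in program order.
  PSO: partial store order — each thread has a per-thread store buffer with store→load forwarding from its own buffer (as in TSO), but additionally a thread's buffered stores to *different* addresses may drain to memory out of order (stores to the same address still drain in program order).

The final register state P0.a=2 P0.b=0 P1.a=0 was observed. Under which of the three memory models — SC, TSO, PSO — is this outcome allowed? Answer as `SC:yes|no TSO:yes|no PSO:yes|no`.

SC:no TSO:no PSO:yes

outcome vector order: (P0.a,P0.b,P1.a)
SC: 10 outcomes — {0/0/0 0/0/1 0/1/0 0/1/1 0/2/0 0/2/1 2/1/0 2/1/1 2/2/0 2/2/1}
TSO: 10 outcomes — {0/0/0 0/0/1 0/1/0 0/1/1 0/2/0 0/2/1 2/1/0 2/1/1 2/2/0 2/2/1}
PSO: 12 outcomes — {0/0/0 0/0/1 0/1/0 0/1/1 0/2/0 0/2/1 2/0/0 2/0/1 2/1/0 2/1/1 2/2/0 2/2/1}
target 2/0/0 ∈ {PSO}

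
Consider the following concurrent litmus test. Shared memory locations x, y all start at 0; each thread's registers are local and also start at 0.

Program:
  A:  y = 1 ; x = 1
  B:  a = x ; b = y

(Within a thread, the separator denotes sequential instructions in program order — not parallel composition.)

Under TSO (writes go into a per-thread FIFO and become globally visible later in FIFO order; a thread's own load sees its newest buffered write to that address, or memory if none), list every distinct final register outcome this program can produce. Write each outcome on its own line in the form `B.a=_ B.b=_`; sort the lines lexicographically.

outcome vector order: (B.a,B.b)
|TSO outcomes| = 3

B.a=0 B.b=0
B.a=0 B.b=1
B.a=1 B.b=1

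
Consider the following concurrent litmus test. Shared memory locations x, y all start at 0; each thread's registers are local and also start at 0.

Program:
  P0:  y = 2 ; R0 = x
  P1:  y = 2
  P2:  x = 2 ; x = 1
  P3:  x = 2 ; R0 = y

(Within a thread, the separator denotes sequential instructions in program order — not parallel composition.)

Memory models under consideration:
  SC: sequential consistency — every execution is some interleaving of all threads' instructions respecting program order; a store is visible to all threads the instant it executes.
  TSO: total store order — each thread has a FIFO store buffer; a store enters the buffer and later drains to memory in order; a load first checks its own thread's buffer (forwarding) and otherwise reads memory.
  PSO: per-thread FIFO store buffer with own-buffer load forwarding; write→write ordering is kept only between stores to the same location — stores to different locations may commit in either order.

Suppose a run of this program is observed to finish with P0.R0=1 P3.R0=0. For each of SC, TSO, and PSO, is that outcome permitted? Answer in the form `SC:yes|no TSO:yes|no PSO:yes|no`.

outcome vector order: (P0.R0,P3.R0)
SC: 5 outcomes — {02 10 12 20 22}
TSO: 6 outcomes — {00 02 10 12 20 22}
PSO: 6 outcomes — {00 02 10 12 20 22}
target 10 ∈ {SC,TSO,PSO}

SC:yes TSO:yes PSO:yes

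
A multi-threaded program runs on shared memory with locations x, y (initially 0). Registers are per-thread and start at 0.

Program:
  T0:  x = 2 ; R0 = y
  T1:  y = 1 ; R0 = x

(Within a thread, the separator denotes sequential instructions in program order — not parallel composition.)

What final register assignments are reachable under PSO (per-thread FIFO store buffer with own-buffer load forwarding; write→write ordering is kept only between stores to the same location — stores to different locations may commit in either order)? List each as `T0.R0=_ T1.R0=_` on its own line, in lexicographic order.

outcome vector order: (T0.R0,T1.R0)
|PSO outcomes| = 4

T0.R0=0 T1.R0=0
T0.R0=0 T1.R0=2
T0.R0=1 T1.R0=0
T0.R0=1 T1.R0=2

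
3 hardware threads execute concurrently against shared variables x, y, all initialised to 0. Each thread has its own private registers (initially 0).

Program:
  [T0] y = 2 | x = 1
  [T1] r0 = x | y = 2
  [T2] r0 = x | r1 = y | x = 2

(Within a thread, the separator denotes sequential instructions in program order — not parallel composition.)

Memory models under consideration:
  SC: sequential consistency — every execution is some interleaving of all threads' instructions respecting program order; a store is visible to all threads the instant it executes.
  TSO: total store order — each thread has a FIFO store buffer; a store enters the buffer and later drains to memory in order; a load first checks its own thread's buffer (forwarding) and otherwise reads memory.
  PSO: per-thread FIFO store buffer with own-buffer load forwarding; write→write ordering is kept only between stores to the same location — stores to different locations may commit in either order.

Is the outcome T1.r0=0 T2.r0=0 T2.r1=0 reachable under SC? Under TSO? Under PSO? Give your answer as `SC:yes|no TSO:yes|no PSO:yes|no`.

SC:yes TSO:yes PSO:yes

outcome vector order: (T1.r0,T2.r0,T2.r1)
SC: 9 outcomes — {(0,0,0) (0,0,2) (0,1,2) (1,0,0) (1,0,2) (1,1,2) (2,0,0) (2,0,2) (2,1,2)}
TSO: 9 outcomes — {(0,0,0) (0,0,2) (0,1,2) (1,0,0) (1,0,2) (1,1,2) (2,0,0) (2,0,2) (2,1,2)}
PSO: 12 outcomes — {(0,0,0) (0,0,2) (0,1,0) (0,1,2) (1,0,0) (1,0,2) (1,1,0) (1,1,2) (2,0,0) (2,0,2) (2,1,0) (2,1,2)}
target (0,0,0) ∈ {SC,TSO,PSO}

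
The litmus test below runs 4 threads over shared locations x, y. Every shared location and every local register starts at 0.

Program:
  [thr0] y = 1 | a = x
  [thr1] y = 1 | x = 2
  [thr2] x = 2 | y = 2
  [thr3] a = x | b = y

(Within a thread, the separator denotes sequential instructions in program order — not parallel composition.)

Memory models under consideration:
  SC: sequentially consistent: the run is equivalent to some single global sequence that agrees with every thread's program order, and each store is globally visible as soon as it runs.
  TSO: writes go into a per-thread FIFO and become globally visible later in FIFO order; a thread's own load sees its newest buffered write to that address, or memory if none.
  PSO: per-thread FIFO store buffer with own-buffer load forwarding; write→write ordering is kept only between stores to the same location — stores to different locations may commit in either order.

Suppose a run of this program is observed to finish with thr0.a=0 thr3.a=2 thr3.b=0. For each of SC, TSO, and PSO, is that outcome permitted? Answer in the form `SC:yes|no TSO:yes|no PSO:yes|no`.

outcome vector order: (thr0.a,thr3.a,thr3.b)
under SC → <0 0 0>, <0 0 1>, <0 0 2>, <0 2 1>, <0 2 2>, <2 0 0>, <2 0 1>, <2 0 2>, <2 2 0>, <2 2 1>, <2 2 2>
under TSO → <0 0 0>, <0 0 1>, <0 0 2>, <0 2 0>, <0 2 1>, <0 2 2>, <2 0 0>, <2 0 1>, <2 0 2>, <2 2 0>, <2 2 1>, <2 2 2>
under PSO → <0 0 0>, <0 0 1>, <0 0 2>, <0 2 0>, <0 2 1>, <0 2 2>, <2 0 0>, <2 0 1>, <2 0 2>, <2 2 0>, <2 2 1>, <2 2 2>
target <0 2 0> ∈ {TSO,PSO}

SC:no TSO:yes PSO:yes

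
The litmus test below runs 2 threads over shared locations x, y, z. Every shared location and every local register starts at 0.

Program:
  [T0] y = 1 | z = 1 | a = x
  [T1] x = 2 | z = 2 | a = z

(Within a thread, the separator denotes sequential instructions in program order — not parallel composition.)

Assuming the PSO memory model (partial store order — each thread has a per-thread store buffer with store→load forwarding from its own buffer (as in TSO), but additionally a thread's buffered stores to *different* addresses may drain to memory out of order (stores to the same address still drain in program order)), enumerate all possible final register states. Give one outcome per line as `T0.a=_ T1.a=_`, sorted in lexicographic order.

T0.a=0 T1.a=1
T0.a=0 T1.a=2
T0.a=2 T1.a=1
T0.a=2 T1.a=2

outcome vector order: (T0.a,T1.a)
|PSO outcomes| = 4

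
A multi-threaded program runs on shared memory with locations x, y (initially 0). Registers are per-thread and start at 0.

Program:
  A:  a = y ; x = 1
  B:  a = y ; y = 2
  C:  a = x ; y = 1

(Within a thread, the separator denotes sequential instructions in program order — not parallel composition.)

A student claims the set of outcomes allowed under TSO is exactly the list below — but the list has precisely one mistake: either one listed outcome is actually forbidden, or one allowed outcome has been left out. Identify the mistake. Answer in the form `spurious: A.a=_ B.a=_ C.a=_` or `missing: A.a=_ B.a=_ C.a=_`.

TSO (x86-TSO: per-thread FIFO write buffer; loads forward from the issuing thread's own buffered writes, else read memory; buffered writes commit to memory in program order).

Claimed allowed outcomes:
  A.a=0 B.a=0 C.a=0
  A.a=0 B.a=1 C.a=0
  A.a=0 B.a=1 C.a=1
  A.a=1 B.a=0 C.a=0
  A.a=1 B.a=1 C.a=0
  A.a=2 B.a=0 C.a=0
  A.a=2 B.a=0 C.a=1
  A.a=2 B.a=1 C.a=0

outcome vector order: (A.a,B.a,C.a)
under TSO → 000, 001, 010, 011, 100, 110, 200, 201, 210
TSO∖claimed = {001}

missing: A.a=0 B.a=0 C.a=1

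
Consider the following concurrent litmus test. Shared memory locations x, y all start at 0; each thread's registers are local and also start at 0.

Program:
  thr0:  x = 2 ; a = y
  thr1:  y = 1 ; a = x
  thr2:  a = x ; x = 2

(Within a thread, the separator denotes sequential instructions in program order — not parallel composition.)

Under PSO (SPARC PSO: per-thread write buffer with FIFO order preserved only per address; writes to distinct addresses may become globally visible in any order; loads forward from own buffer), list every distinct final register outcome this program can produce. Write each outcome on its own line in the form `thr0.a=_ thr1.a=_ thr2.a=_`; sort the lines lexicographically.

outcome vector order: (thr0.a,thr1.a,thr2.a)
|PSO outcomes| = 8

thr0.a=0 thr1.a=0 thr2.a=0
thr0.a=0 thr1.a=0 thr2.a=2
thr0.a=0 thr1.a=2 thr2.a=0
thr0.a=0 thr1.a=2 thr2.a=2
thr0.a=1 thr1.a=0 thr2.a=0
thr0.a=1 thr1.a=0 thr2.a=2
thr0.a=1 thr1.a=2 thr2.a=0
thr0.a=1 thr1.a=2 thr2.a=2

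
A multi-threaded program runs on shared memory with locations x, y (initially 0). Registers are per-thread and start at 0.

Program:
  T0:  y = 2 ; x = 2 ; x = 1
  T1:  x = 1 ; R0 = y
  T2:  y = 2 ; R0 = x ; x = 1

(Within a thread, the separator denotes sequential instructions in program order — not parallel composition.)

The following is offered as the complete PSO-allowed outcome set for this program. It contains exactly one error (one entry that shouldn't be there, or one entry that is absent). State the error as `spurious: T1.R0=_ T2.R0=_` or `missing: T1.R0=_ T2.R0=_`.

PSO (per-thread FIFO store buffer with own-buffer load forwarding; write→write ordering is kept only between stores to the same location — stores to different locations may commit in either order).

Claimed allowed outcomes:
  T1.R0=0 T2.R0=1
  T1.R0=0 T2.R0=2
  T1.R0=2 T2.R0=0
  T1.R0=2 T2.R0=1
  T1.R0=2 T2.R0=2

missing: T1.R0=0 T2.R0=0

outcome vector order: (T1.R0,T2.R0)
PSO (6): (0,0); (0,1); (0,2); (2,0); (2,1); (2,2)
PSO∖claimed = {(0,0)}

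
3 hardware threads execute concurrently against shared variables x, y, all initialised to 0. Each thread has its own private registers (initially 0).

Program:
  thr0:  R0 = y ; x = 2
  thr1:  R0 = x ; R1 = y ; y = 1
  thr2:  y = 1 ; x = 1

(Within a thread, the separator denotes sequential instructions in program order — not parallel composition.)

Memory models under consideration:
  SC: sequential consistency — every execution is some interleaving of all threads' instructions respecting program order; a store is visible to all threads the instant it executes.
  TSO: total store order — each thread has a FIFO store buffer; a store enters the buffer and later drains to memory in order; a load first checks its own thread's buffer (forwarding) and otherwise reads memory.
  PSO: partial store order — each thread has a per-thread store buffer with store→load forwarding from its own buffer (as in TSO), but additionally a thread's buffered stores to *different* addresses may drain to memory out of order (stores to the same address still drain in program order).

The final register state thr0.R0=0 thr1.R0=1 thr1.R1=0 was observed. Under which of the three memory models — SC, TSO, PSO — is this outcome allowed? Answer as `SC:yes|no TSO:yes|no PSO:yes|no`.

SC:no TSO:no PSO:yes

outcome vector order: (thr0.R0,thr1.R0,thr1.R1)
SC (9): 0/0/0, 0/0/1, 0/1/1, 0/2/0, 0/2/1, 1/0/0, 1/0/1, 1/1/1, 1/2/1
TSO (9): 0/0/0, 0/0/1, 0/1/1, 0/2/0, 0/2/1, 1/0/0, 1/0/1, 1/1/1, 1/2/1
PSO (11): 0/0/0, 0/0/1, 0/1/0, 0/1/1, 0/2/0, 0/2/1, 1/0/0, 1/0/1, 1/1/0, 1/1/1, 1/2/1
target 0/1/0 ∈ {PSO}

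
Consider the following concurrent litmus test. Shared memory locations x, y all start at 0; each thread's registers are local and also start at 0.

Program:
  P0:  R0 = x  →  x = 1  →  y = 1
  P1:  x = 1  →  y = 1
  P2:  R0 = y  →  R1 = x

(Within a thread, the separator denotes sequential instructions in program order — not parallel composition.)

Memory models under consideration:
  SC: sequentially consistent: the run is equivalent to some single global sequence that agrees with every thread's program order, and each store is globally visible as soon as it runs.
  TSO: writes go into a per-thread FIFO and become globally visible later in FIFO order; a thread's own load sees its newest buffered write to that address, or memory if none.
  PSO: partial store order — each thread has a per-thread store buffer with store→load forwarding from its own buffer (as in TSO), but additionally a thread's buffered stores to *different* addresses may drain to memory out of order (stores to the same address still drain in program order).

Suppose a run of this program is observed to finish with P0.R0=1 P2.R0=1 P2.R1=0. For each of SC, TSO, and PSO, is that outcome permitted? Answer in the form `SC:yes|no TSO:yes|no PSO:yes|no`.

outcome vector order: (P0.R0,P2.R0,P2.R1)
[SC] allowed = {<0 0 0> <0 0 1> <0 1 1> <1 0 0> <1 0 1> <1 1 1>}
[TSO] allowed = {<0 0 0> <0 0 1> <0 1 1> <1 0 0> <1 0 1> <1 1 1>}
[PSO] allowed = {<0 0 0> <0 0 1> <0 1 0> <0 1 1> <1 0 0> <1 0 1> <1 1 0> <1 1 1>}
target <1 1 0> ∈ {PSO}

SC:no TSO:no PSO:yes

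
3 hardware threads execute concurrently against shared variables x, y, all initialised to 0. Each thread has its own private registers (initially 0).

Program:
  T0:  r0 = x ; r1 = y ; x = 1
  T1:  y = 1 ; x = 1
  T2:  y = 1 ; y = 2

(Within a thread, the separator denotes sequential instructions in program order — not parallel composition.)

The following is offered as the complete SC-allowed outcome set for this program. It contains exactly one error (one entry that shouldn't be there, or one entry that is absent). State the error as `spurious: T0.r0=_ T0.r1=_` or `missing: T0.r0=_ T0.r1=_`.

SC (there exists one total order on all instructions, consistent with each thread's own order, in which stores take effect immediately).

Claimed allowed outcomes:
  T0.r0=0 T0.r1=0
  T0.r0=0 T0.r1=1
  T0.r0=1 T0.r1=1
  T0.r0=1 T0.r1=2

outcome vector order: (T0.r0,T0.r1)
SC: 5 outcomes — {00, 01, 02, 11, 12}
SC∖claimed = {02}

missing: T0.r0=0 T0.r1=2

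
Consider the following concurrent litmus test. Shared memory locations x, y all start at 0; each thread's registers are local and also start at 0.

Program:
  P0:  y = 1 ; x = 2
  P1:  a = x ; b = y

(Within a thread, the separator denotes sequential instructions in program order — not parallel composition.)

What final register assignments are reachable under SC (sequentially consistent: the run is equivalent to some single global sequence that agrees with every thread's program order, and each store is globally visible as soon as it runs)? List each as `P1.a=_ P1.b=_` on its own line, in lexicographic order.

outcome vector order: (P1.a,P1.b)
|SC outcomes| = 3

P1.a=0 P1.b=0
P1.a=0 P1.b=1
P1.a=2 P1.b=1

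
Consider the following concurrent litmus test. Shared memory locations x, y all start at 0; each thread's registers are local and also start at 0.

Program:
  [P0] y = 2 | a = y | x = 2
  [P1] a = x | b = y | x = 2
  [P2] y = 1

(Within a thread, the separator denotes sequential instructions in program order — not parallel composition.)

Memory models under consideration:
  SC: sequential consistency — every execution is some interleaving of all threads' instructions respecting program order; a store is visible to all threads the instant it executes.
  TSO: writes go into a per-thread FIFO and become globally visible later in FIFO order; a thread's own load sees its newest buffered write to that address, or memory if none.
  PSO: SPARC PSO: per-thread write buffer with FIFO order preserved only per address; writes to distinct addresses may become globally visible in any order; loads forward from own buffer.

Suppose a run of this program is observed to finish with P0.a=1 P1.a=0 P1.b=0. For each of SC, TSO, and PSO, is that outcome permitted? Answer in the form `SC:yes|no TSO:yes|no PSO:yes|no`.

outcome vector order: (P0.a,P1.a,P1.b)
under SC → 1/0/0, 1/0/1, 1/0/2, 1/2/1, 2/0/0, 2/0/1, 2/0/2, 2/2/1, 2/2/2
under TSO → 1/0/0, 1/0/1, 1/0/2, 1/2/1, 2/0/0, 2/0/1, 2/0/2, 2/2/1, 2/2/2
under PSO → 1/0/0, 1/0/1, 1/0/2, 1/2/1, 2/0/0, 2/0/1, 2/0/2, 2/2/0, 2/2/1, 2/2/2
target 1/0/0 ∈ {SC,TSO,PSO}

SC:yes TSO:yes PSO:yes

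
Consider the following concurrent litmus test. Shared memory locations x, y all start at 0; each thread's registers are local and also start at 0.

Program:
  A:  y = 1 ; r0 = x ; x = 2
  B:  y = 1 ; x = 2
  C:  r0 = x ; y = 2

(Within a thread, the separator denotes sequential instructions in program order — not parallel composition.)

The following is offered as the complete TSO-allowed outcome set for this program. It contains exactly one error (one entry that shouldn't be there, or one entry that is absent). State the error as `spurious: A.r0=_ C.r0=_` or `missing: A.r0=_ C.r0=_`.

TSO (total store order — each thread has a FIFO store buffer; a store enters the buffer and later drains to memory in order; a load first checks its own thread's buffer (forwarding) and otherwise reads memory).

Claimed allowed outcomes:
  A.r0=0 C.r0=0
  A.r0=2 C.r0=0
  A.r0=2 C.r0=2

outcome vector order: (A.r0,C.r0)
under TSO → 0/0; 0/2; 2/0; 2/2
TSO∖claimed = {0/2}

missing: A.r0=0 C.r0=2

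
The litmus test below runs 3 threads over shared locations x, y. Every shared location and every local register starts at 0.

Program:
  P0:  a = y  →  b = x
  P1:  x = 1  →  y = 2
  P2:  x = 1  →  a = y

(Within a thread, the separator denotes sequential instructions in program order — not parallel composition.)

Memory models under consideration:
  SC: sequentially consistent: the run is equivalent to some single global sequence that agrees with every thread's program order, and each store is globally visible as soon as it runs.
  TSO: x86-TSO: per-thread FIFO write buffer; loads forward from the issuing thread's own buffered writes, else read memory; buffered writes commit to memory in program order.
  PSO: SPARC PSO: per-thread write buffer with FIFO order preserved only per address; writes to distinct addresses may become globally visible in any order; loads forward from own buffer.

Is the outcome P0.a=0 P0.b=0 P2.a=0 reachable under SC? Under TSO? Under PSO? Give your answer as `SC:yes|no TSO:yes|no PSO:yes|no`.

SC:yes TSO:yes PSO:yes

outcome vector order: (P0.a,P0.b,P2.a)
[SC] allowed = {0/0/0; 0/0/2; 0/1/0; 0/1/2; 2/1/0; 2/1/2}
[TSO] allowed = {0/0/0; 0/0/2; 0/1/0; 0/1/2; 2/1/0; 2/1/2}
[PSO] allowed = {0/0/0; 0/0/2; 0/1/0; 0/1/2; 2/0/0; 2/0/2; 2/1/0; 2/1/2}
target 0/0/0 ∈ {SC,TSO,PSO}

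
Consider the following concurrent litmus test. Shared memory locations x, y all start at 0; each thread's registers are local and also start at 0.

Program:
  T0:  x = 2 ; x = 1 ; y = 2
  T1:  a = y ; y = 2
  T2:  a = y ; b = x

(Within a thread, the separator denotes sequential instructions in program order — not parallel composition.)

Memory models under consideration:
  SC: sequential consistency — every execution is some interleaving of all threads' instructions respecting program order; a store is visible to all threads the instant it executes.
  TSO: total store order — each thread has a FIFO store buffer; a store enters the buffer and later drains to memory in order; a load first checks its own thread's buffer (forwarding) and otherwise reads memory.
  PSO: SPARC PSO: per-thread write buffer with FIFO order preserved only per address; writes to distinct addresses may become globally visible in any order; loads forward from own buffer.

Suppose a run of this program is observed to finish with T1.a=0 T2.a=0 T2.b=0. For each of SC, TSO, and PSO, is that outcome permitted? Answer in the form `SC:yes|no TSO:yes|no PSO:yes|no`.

outcome vector order: (T1.a,T2.a,T2.b)
[SC] allowed = {0/0/0, 0/0/1, 0/0/2, 0/2/0, 0/2/1, 0/2/2, 2/0/0, 2/0/1, 2/0/2, 2/2/1}
[TSO] allowed = {0/0/0, 0/0/1, 0/0/2, 0/2/0, 0/2/1, 0/2/2, 2/0/0, 2/0/1, 2/0/2, 2/2/1}
[PSO] allowed = {0/0/0, 0/0/1, 0/0/2, 0/2/0, 0/2/1, 0/2/2, 2/0/0, 2/0/1, 2/0/2, 2/2/0, 2/2/1, 2/2/2}
target 0/0/0 ∈ {SC,TSO,PSO}

SC:yes TSO:yes PSO:yes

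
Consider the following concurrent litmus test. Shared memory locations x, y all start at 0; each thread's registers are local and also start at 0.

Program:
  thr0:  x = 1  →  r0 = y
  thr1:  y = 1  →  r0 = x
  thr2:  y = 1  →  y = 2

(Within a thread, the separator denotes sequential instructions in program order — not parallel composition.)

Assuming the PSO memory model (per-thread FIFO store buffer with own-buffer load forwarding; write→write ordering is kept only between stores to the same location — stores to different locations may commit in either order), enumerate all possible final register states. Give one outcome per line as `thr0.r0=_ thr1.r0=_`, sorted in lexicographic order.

outcome vector order: (thr0.r0,thr1.r0)
|PSO outcomes| = 6

thr0.r0=0 thr1.r0=0
thr0.r0=0 thr1.r0=1
thr0.r0=1 thr1.r0=0
thr0.r0=1 thr1.r0=1
thr0.r0=2 thr1.r0=0
thr0.r0=2 thr1.r0=1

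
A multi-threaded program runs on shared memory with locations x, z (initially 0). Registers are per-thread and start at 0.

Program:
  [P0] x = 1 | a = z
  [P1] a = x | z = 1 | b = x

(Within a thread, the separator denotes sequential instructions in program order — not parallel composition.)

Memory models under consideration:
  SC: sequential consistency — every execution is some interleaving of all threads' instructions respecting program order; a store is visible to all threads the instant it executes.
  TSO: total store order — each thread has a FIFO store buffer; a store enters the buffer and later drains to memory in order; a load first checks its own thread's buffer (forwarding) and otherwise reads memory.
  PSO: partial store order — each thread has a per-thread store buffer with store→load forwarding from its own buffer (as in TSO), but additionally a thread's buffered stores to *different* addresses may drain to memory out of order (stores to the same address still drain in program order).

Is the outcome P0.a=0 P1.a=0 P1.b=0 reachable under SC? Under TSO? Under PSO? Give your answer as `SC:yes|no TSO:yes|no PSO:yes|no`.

outcome vector order: (P0.a,P1.a,P1.b)
SC (5): (0,0,1), (0,1,1), (1,0,0), (1,0,1), (1,1,1)
TSO (6): (0,0,0), (0,0,1), (0,1,1), (1,0,0), (1,0,1), (1,1,1)
PSO (6): (0,0,0), (0,0,1), (0,1,1), (1,0,0), (1,0,1), (1,1,1)
target (0,0,0) ∈ {TSO,PSO}

SC:no TSO:yes PSO:yes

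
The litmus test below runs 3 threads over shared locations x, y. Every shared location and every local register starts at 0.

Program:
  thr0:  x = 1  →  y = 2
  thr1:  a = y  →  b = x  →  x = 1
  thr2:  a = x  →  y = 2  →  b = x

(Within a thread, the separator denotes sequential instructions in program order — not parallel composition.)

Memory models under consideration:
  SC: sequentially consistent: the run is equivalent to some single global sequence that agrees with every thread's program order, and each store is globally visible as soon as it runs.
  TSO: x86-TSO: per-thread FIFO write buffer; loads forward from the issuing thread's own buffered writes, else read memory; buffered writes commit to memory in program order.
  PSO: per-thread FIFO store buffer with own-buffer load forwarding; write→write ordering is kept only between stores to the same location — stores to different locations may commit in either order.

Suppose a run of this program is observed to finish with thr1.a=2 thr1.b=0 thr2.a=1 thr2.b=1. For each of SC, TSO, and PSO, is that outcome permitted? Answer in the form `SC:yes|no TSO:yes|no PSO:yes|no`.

outcome vector order: (thr1.a,thr1.b,thr2.a,thr2.b)
SC: 11 outcomes — {(0,0,0,0); (0,0,0,1); (0,0,1,1); (0,1,0,0); (0,1,0,1); (0,1,1,1); (2,0,0,0); (2,0,0,1); (2,1,0,0); (2,1,0,1); (2,1,1,1)}
TSO: 11 outcomes — {(0,0,0,0); (0,0,0,1); (0,0,1,1); (0,1,0,0); (0,1,0,1); (0,1,1,1); (2,0,0,0); (2,0,0,1); (2,1,0,0); (2,1,0,1); (2,1,1,1)}
PSO: 12 outcomes — {(0,0,0,0); (0,0,0,1); (0,0,1,1); (0,1,0,0); (0,1,0,1); (0,1,1,1); (2,0,0,0); (2,0,0,1); (2,0,1,1); (2,1,0,0); (2,1,0,1); (2,1,1,1)}
target (2,0,1,1) ∈ {PSO}

SC:no TSO:no PSO:yes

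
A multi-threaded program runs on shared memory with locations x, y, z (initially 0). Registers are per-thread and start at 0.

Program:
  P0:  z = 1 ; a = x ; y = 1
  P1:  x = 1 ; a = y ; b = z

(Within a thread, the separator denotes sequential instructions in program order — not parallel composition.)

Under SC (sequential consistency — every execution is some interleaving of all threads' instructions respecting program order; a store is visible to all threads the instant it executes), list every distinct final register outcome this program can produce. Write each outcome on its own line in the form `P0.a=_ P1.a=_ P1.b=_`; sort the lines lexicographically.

outcome vector order: (P0.a,P1.a,P1.b)
|SC outcomes| = 5

P0.a=0 P1.a=0 P1.b=1
P0.a=0 P1.a=1 P1.b=1
P0.a=1 P1.a=0 P1.b=0
P0.a=1 P1.a=0 P1.b=1
P0.a=1 P1.a=1 P1.b=1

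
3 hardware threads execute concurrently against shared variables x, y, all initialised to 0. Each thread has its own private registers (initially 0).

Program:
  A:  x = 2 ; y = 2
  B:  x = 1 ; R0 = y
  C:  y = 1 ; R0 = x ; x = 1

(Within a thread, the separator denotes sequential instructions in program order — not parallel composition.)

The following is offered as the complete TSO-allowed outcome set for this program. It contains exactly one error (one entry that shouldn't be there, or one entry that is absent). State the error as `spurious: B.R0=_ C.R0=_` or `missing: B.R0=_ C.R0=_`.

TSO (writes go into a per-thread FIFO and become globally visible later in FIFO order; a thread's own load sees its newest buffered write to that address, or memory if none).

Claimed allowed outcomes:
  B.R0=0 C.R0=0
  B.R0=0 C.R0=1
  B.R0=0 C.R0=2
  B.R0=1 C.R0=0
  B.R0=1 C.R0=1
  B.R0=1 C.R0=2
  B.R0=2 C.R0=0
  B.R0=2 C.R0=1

outcome vector order: (B.R0,C.R0)
TSO (9): 0/0, 0/1, 0/2, 1/0, 1/1, 1/2, 2/0, 2/1, 2/2
TSO∖claimed = {2/2}

missing: B.R0=2 C.R0=2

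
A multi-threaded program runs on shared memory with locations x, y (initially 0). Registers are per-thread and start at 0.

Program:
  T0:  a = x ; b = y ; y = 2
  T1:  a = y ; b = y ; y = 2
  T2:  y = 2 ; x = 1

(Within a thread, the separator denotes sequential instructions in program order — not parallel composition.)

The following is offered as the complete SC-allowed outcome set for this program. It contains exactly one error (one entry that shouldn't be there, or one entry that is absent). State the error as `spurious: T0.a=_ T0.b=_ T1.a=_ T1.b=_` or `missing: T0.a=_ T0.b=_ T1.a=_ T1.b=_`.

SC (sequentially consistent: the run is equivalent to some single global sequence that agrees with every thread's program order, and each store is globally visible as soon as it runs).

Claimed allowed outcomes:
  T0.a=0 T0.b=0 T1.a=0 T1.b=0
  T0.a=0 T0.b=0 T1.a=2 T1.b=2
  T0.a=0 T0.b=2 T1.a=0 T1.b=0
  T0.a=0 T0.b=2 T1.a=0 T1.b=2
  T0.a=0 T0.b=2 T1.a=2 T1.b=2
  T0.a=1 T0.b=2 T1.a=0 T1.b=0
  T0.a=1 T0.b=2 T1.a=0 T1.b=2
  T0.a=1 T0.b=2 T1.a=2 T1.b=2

missing: T0.a=0 T0.b=0 T1.a=0 T1.b=2

outcome vector order: (T0.a,T0.b,T1.a,T1.b)
under SC → 0/0/0/0, 0/0/0/2, 0/0/2/2, 0/2/0/0, 0/2/0/2, 0/2/2/2, 1/2/0/0, 1/2/0/2, 1/2/2/2
SC∖claimed = {0/0/0/2}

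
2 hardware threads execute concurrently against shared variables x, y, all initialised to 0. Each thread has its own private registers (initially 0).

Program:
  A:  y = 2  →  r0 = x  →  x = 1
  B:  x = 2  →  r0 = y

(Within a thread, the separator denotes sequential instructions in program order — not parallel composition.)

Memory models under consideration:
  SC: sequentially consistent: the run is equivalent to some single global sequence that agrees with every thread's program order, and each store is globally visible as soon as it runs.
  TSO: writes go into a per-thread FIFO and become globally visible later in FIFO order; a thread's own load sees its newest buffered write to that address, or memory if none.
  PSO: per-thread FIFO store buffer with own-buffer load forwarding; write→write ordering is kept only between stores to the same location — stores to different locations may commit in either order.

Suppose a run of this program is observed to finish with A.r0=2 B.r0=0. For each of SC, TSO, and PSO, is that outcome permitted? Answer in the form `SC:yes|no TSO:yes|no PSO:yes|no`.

outcome vector order: (A.r0,B.r0)
under SC → 02, 20, 22
under TSO → 00, 02, 20, 22
under PSO → 00, 02, 20, 22
target 20 ∈ {SC,TSO,PSO}

SC:yes TSO:yes PSO:yes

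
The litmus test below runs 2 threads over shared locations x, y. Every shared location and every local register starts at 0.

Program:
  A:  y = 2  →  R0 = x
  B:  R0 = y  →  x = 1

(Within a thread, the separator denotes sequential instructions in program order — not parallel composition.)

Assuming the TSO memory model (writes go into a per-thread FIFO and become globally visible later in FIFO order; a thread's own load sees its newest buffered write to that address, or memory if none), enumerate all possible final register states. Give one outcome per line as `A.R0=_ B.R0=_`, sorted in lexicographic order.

outcome vector order: (A.R0,B.R0)
|TSO outcomes| = 4

A.R0=0 B.R0=0
A.R0=0 B.R0=2
A.R0=1 B.R0=0
A.R0=1 B.R0=2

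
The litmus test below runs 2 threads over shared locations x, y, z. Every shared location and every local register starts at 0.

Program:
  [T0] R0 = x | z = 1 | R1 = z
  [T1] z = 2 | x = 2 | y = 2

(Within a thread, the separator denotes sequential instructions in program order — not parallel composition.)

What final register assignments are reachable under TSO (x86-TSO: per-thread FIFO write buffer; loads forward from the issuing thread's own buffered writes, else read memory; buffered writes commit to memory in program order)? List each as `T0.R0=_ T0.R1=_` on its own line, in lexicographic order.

outcome vector order: (T0.R0,T0.R1)
|TSO outcomes| = 3

T0.R0=0 T0.R1=1
T0.R0=0 T0.R1=2
T0.R0=2 T0.R1=1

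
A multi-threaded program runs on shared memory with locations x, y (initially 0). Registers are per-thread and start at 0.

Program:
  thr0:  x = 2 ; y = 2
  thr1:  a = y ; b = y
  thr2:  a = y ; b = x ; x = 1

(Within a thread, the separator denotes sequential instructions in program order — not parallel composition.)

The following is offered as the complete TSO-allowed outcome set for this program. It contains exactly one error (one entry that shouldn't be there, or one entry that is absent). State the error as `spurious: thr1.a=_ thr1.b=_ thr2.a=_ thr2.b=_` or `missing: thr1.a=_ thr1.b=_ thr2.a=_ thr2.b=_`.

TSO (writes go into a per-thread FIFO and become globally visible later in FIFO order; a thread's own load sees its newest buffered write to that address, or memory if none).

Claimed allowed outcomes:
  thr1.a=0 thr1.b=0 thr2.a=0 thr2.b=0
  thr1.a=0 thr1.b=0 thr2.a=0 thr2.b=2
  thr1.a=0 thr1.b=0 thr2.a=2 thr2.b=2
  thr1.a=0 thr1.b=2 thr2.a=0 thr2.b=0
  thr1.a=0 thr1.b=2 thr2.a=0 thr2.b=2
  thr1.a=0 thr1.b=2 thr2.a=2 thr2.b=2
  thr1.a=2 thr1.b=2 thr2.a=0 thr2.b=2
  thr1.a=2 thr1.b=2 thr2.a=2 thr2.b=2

outcome vector order: (thr1.a,thr1.b,thr2.a,thr2.b)
under TSO → 0/0/0/0 0/0/0/2 0/0/2/2 0/2/0/0 0/2/0/2 0/2/2/2 2/2/0/0 2/2/0/2 2/2/2/2
TSO∖claimed = {2/2/0/0}

missing: thr1.a=2 thr1.b=2 thr2.a=0 thr2.b=0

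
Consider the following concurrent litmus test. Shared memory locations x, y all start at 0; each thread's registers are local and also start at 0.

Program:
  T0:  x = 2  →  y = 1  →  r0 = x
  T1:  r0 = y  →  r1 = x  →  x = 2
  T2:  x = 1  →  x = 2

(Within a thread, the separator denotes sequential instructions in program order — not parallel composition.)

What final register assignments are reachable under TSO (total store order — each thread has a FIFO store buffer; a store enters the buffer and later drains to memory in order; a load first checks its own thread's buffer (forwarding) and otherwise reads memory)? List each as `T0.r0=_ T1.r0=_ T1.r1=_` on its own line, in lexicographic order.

T0.r0=1 T1.r0=0 T1.r1=0
T0.r0=1 T1.r0=0 T1.r1=1
T0.r0=1 T1.r0=0 T1.r1=2
T0.r0=1 T1.r0=1 T1.r1=1
T0.r0=1 T1.r0=1 T1.r1=2
T0.r0=2 T1.r0=0 T1.r1=0
T0.r0=2 T1.r0=0 T1.r1=1
T0.r0=2 T1.r0=0 T1.r1=2
T0.r0=2 T1.r0=1 T1.r1=1
T0.r0=2 T1.r0=1 T1.r1=2

outcome vector order: (T0.r0,T1.r0,T1.r1)
|TSO outcomes| = 10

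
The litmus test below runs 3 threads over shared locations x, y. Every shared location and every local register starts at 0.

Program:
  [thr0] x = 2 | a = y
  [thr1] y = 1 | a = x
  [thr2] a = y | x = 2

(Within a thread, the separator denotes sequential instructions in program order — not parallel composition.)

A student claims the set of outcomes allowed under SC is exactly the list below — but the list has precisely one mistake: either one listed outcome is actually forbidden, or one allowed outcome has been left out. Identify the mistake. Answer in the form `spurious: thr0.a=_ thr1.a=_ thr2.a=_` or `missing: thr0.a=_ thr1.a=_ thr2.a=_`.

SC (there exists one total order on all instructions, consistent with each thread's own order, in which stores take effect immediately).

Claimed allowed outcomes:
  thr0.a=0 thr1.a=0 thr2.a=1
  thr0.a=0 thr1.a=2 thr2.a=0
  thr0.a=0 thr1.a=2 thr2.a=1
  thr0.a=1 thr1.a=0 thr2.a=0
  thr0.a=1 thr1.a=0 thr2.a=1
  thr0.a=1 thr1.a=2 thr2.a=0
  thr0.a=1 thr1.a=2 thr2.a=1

spurious: thr0.a=0 thr1.a=0 thr2.a=1

outcome vector order: (thr0.a,thr1.a,thr2.a)
SC: 6 outcomes — {<0 2 0>; <0 2 1>; <1 0 0>; <1 0 1>; <1 2 0>; <1 2 1>}
claimed∖SC = {<0 0 1>}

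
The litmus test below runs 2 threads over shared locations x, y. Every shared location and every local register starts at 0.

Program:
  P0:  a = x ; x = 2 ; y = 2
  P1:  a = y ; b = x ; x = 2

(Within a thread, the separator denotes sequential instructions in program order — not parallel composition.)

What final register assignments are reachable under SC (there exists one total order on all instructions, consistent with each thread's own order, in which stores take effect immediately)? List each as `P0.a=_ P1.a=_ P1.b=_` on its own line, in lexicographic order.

P0.a=0 P1.a=0 P1.b=0
P0.a=0 P1.a=0 P1.b=2
P0.a=0 P1.a=2 P1.b=2
P0.a=2 P1.a=0 P1.b=0

outcome vector order: (P0.a,P1.a,P1.b)
|SC outcomes| = 4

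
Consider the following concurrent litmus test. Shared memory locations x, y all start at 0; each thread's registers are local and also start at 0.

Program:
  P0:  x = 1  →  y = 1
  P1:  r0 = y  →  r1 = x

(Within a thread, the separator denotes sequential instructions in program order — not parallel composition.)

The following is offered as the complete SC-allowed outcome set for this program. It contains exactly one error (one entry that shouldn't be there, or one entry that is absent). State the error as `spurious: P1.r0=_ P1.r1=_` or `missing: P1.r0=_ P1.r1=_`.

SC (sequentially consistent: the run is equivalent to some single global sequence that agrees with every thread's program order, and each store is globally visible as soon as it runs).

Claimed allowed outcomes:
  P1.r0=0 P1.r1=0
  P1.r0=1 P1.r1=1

outcome vector order: (P1.r0,P1.r1)
SC: 3 outcomes — {(0,0) (0,1) (1,1)}
SC∖claimed = {(0,1)}

missing: P1.r0=0 P1.r1=1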